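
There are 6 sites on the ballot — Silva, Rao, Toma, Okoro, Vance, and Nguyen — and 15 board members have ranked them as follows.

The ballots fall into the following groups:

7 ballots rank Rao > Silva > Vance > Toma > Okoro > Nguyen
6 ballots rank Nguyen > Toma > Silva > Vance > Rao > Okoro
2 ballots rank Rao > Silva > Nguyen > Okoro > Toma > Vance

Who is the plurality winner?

First-place vote totals:
  Silva: 0
  Rao: 9
  Toma: 0
  Okoro: 0
  Vance: 0
  Nguyen: 6
Rao has the most first-place votes.

Rao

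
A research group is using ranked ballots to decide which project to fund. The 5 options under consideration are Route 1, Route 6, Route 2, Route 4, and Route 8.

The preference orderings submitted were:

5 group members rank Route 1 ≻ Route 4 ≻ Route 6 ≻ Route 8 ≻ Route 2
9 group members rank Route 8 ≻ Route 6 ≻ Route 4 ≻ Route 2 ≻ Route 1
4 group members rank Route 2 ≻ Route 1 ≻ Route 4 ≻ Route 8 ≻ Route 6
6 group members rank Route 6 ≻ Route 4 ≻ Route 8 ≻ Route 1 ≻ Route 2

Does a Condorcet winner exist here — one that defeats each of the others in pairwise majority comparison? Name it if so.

Head-to-head results (24 voters total):
Route 1 vs Route 6: Route 6 wins 15–9.
Route 1 vs Route 2: Route 2 wins 13–11.
Route 1 vs Route 4: Route 4 wins 15–9.
Route 1 vs Route 8: Route 8 wins 15–9.
Route 6 vs Route 2: Route 6 wins 20–4.
Route 6 vs Route 4: Route 6 wins 15–9.
Route 6 vs Route 8: Route 8 wins 13–11.
Route 2 vs Route 4: Route 4 wins 20–4.
Route 2 vs Route 8: Route 8 wins 20–4.
Route 4 vs Route 8: Route 4 wins 15–9.
No candidate beats all others: Route 6 beats Route 4 beats Route 8 beats Route 6, a majority cycle.

None — there is no Condorcet winner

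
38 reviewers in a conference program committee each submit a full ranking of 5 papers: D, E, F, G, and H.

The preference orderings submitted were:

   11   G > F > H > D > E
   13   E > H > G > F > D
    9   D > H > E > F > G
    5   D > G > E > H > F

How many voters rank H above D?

24

Ballots ranking H above D: 11+13 = 24.
Ballots ranking D above H: 9+5 = 14.
So 24 of 38 voters prefer H to D.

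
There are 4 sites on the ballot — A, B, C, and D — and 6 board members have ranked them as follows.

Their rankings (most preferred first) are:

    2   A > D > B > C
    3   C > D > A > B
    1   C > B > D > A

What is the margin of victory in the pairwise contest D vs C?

Ballots ranking D above C: 2.
Ballots ranking C above D: 3+1 = 4.
C wins 4–2, a margin of 2.

2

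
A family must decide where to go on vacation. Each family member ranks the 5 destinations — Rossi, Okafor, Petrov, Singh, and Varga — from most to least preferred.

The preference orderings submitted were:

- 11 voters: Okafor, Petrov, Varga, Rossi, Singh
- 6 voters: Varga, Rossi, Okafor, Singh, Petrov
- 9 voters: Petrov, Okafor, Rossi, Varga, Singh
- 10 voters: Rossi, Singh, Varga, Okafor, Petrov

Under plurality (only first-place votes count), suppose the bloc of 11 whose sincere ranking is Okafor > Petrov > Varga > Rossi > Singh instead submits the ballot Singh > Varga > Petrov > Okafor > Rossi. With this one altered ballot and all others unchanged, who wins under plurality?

Singh

First-place totals with the altered ballot: Rossi 10, Okafor 0, Petrov 9, Singh 11, Varga 6.
The switch changes the winner from Okafor to Singh.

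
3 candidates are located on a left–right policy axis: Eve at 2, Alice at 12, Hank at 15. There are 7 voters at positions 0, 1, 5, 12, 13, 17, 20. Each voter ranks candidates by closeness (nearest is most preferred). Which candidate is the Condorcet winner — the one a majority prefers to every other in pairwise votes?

Alice

With single-peaked preferences on a line, the Condorcet winner is the candidate closest to the median voter.
The median voter (position 12) is closest to Alice at 12.
Check: Alice vs Eve — voters closer to Alice: 4 of 7.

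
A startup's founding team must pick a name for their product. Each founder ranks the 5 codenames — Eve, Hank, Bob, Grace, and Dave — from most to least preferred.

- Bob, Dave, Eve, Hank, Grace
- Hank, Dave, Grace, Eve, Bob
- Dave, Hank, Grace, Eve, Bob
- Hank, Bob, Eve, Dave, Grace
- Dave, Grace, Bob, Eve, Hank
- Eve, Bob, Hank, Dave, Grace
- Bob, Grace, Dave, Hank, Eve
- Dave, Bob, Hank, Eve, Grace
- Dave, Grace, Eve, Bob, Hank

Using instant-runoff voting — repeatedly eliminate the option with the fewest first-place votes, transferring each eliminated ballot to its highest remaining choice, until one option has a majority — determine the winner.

Round 1: Dave 4, Hank 2, Bob 2, Eve 1, Grace 0. Grace has the fewest and is eliminated.
Round 2: Dave 4, Hank 2, Bob 2, Eve 1. Eve has the fewest and is eliminated.
Round 3: Dave 4, Bob 3, Hank 2. Hank has the fewest and is eliminated.
Round 4: Dave 5, Bob 4. Dave has a majority.

Dave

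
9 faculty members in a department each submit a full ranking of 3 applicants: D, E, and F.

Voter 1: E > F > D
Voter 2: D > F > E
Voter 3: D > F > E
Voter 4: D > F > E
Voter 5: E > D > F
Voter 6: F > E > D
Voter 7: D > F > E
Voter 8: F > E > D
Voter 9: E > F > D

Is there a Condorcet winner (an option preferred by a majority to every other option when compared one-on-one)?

No

Head-to-head results (9 voters total):
D vs E: E wins 5–4.
D vs F: D wins 5–4.
E vs F: F wins 6–3.
No candidate beats all others: D beats F beats E beats D, a majority cycle.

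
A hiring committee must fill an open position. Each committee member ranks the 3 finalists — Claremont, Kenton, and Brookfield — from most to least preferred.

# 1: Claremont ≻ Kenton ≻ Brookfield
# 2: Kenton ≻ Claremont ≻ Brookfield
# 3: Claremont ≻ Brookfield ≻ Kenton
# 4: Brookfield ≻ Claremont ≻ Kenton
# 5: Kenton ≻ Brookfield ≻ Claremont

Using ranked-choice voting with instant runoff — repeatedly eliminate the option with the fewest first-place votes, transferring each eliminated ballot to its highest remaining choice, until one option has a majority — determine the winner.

Round 1: Claremont 2, Kenton 2, Brookfield 1. Brookfield has the fewest and is eliminated.
Round 2: Claremont 3, Kenton 2. Claremont has a majority.

Claremont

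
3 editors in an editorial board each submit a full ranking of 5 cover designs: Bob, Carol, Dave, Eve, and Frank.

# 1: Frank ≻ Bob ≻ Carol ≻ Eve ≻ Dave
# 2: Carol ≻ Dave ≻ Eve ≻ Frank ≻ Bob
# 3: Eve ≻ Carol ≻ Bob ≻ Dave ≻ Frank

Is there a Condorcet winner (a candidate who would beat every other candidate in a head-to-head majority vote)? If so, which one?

Head-to-head results (3 voters total):
Bob vs Carol: Carol wins 2–1.
Bob vs Dave: Bob wins 2–1.
Bob vs Eve: Eve wins 2–1.
Bob vs Frank: Frank wins 2–1.
Carol vs Dave: Carol wins 3–0.
Carol vs Eve: Carol wins 2–1.
Carol vs Frank: Carol wins 2–1.
Dave vs Eve: Eve wins 2–1.
Dave vs Frank: Dave wins 2–1.
Eve vs Frank: Eve wins 2–1.
Carol beats each rival — Bob (2–1), Dave (3–0), Eve (2–1), Frank (2–1) — so Carol is the Condorcet winner.

Carol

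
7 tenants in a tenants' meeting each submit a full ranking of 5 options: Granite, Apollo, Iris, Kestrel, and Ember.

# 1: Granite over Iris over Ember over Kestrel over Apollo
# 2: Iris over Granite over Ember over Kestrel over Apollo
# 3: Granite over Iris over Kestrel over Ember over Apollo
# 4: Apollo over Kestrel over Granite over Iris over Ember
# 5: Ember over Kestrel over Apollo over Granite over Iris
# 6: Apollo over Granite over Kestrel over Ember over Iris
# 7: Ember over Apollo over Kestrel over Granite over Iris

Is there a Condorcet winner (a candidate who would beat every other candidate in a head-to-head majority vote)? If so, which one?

Head-to-head results (7 voters total):
Granite vs Apollo: Apollo wins 4–3.
Granite vs Iris: Granite wins 6–1.
Granite vs Kestrel: Granite wins 4–3.
Granite vs Ember: Granite wins 5–2.
Apollo vs Iris: Apollo wins 4–3.
Apollo vs Kestrel: Kestrel wins 4–3.
Apollo vs Ember: Ember wins 5–2.
Iris vs Kestrel: Kestrel wins 4–3.
Iris vs Ember: Iris wins 4–3.
Kestrel vs Ember: Ember wins 4–3.
No candidate beats all others: Granite beats Kestrel beats Apollo beats Granite, a majority cycle.

No Condorcet winner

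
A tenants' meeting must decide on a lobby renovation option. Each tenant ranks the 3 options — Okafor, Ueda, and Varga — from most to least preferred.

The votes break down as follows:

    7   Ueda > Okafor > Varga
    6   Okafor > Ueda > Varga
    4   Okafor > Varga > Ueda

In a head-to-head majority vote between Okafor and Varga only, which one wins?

Okafor

Ballots ranking Okafor above Varga: 7+6+4 = 17.
Ballots ranking Varga above Okafor: 0.
Okafor wins the head-to-head, 17–0.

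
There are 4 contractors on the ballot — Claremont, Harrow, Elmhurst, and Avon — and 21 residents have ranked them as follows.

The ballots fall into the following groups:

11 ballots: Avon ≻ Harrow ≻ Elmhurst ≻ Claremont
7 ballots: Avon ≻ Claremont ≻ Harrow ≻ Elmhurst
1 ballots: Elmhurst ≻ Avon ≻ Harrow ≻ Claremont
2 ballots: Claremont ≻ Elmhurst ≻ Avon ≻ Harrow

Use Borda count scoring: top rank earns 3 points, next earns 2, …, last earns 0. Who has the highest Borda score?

Borda scores:
  Claremont: 11·0 + 7·2 + 0 + 2·3 = 20
  Harrow: 11·2 + 7·1 + 1 + 2·0 = 30
  Elmhurst: 11·1 + 7·0 + 3 + 2·2 = 18
  Avon: 11·3 + 7·3 + 2 + 2·1 = 58
Avon has the highest total.

Avon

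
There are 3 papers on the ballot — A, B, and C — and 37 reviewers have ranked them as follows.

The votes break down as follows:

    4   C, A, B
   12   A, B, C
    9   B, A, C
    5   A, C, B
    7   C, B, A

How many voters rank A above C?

Ballots ranking A above C: 12+9+5 = 26.
Ballots ranking C above A: 4+7 = 11.
So 26 of 37 voters prefer A to C.

26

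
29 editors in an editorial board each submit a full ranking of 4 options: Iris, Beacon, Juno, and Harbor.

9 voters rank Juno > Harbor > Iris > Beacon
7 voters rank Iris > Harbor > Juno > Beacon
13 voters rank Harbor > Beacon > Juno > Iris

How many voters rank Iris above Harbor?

7

Ballots ranking Iris above Harbor: 7.
Ballots ranking Harbor above Iris: 9+13 = 22.
So 7 of 29 voters prefer Iris to Harbor.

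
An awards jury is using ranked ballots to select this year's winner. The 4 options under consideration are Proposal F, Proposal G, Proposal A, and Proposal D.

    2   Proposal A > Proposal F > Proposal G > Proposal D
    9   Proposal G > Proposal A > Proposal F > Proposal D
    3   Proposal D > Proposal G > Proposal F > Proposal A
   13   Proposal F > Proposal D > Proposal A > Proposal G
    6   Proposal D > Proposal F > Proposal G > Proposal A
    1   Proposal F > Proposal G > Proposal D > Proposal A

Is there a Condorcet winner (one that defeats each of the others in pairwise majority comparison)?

Yes

Head-to-head results (34 voters total):
Proposal F vs Proposal G: Proposal F wins 22–12.
Proposal F vs Proposal A: Proposal F wins 23–11.
Proposal F vs Proposal D: Proposal F wins 25–9.
Proposal G vs Proposal A: Proposal G wins 19–15.
Proposal G vs Proposal D: Proposal D wins 22–12.
Proposal A vs Proposal D: Proposal D wins 23–11.
Proposal F beats each rival — Proposal G (22–12), Proposal A (23–11), Proposal D (25–9) — so Proposal F is the Condorcet winner.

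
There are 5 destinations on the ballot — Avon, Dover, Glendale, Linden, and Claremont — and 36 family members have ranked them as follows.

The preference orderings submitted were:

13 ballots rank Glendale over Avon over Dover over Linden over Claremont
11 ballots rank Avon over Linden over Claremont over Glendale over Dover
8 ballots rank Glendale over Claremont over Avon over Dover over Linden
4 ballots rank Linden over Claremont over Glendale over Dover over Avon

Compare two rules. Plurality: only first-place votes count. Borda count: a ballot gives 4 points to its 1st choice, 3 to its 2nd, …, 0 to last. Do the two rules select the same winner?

Yes

Plurality first-place counts: Avon 11, Dover 0, Glendale 21, Linden 4, Claremont 0 → Glendale.
Borda totals: Avon 99, Dover 38, Glendale 103, Linden 62, Claremont 58 → Glendale.
The two rules agree on Glendale.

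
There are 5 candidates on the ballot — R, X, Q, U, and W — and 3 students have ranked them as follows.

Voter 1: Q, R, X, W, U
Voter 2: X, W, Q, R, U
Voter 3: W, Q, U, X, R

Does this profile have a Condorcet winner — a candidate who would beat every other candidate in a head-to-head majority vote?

Head-to-head results (3 voters total):
R vs X: X wins 2–1.
R vs Q: Q wins 3–0.
R vs U: R wins 2–1.
R vs W: W wins 2–1.
X vs Q: Q wins 2–1.
X vs U: X wins 2–1.
X vs W: X wins 2–1.
Q vs U: Q wins 3–0.
Q vs W: W wins 2–1.
U vs W: W wins 3–0.
No candidate beats all others: X beats W beats Q beats X, a majority cycle.

No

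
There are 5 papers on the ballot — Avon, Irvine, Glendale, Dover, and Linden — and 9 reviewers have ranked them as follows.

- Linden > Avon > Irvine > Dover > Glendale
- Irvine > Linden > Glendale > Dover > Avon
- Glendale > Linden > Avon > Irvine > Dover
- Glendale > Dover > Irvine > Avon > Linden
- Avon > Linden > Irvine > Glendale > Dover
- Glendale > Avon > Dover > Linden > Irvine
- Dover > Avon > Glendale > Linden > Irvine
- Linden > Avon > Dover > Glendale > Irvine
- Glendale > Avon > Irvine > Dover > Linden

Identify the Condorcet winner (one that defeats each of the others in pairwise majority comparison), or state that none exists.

Glendale

Head-to-head results (9 voters total):
Avon vs Irvine: Avon wins 7–2.
Avon vs Glendale: Glendale wins 5–4.
Avon vs Dover: Avon wins 6–3.
Avon vs Linden: Avon wins 5–4.
Irvine vs Glendale: Glendale wins 6–3.
Irvine vs Dover: Irvine wins 5–4.
Irvine vs Linden: Linden wins 6–3.
Glendale vs Dover: Glendale wins 6–3.
Glendale vs Linden: Glendale wins 5–4.
Dover vs Linden: Linden wins 5–4.
Glendale beats each rival — Avon (5–4), Irvine (6–3), Dover (6–3), Linden (5–4) — so Glendale is the Condorcet winner.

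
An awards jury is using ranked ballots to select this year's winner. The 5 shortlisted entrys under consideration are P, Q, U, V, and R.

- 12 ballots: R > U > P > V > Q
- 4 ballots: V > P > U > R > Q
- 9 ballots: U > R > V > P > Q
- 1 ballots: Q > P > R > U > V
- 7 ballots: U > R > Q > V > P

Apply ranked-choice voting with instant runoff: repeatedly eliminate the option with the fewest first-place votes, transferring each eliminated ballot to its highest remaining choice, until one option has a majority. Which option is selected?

U

Round 1: U 16, R 12, V 4, Q 1, P 0. P has the fewest and is eliminated.
Round 2: U 16, R 12, V 4, Q 1. Q has the fewest and is eliminated.
Round 3: U 16, R 13, V 4. V has the fewest and is eliminated.
Round 4: U 20, R 13. U has a majority.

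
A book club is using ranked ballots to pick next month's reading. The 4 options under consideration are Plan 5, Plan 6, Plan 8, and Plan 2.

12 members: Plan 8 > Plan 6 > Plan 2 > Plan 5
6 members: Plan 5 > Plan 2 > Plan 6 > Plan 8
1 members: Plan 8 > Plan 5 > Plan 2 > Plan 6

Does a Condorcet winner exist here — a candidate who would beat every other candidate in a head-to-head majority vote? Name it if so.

Plan 8

Head-to-head results (19 voters total):
Plan 5 vs Plan 6: Plan 6 wins 12–7.
Plan 5 vs Plan 8: Plan 8 wins 13–6.
Plan 5 vs Plan 2: Plan 2 wins 12–7.
Plan 6 vs Plan 8: Plan 8 wins 13–6.
Plan 6 vs Plan 2: Plan 6 wins 12–7.
Plan 8 vs Plan 2: Plan 8 wins 13–6.
Plan 8 beats each rival — Plan 5 (13–6), Plan 6 (13–6), Plan 2 (13–6) — so Plan 8 is the Condorcet winner.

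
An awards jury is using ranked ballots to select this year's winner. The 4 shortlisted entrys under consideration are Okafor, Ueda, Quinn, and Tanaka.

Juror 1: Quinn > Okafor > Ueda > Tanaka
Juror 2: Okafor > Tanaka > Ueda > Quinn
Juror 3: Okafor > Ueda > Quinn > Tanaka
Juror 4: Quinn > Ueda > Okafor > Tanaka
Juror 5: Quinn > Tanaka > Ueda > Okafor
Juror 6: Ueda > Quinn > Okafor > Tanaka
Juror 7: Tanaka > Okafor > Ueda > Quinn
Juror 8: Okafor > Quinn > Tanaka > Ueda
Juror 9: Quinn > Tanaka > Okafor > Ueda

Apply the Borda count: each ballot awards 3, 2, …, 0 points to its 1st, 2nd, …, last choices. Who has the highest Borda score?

Borda scores:
  Okafor: 2 + 3 + 3 + 1 + 0 + 1 + 2 + 3 + 1 = 16
  Ueda: 1 + 1 + 2 + 2 + 1 + 3 + 1 + 0 + 0 = 11
  Quinn: 3 + 0 + 1 + 3 + 3 + 2 + 0 + 2 + 3 = 17
  Tanaka: 0 + 2 + 0 + 0 + 2 + 0 + 3 + 1 + 2 = 10
Quinn has the highest total.

Quinn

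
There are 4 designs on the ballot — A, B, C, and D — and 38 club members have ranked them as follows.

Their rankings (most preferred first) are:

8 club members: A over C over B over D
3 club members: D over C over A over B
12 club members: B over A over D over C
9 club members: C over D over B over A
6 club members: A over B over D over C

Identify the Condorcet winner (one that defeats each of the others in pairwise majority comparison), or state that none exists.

Head-to-head results (38 voters total):
A vs B: B wins 21–17.
A vs C: A wins 26–12.
A vs D: A wins 26–12.
B vs C: C wins 20–18.
B vs D: B wins 26–12.
C vs D: D wins 21–17.
No candidate beats all others: A beats C beats B beats A, a majority cycle.

None — there is no Condorcet winner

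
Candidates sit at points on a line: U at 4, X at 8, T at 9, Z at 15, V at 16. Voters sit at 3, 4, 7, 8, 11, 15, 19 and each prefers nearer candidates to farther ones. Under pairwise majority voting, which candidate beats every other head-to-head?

With single-peaked preferences on a line, the Condorcet winner is the candidate closest to the median voter.
The median voter (position 8) is closest to X at 8.
Check: X vs V — voters closer to X: 5 of 7.

X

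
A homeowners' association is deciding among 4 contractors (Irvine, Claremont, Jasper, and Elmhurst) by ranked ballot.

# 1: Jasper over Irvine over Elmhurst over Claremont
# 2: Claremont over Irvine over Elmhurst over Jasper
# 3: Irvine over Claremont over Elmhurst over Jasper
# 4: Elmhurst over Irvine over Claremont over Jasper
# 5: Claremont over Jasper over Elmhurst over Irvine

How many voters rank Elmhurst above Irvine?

Ballots ranking Elmhurst above Irvine: 2.
Ballots ranking Irvine above Elmhurst: 3.
So 2 of 5 voters prefer Elmhurst to Irvine.

2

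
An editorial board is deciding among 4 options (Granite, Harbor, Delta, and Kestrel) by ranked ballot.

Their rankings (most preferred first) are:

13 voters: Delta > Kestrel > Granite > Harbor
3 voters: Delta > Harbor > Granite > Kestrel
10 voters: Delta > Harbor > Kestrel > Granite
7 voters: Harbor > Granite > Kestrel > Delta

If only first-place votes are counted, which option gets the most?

Delta

First-place vote totals:
  Granite: 0
  Harbor: 7
  Delta: 26
  Kestrel: 0
Delta has the most first-place votes.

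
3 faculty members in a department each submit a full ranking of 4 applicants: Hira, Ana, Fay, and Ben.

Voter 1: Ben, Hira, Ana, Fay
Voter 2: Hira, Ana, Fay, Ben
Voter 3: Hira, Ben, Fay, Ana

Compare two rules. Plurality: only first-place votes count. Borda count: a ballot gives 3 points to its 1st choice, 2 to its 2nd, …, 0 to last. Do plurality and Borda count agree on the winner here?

Yes

Plurality first-place counts: Hira 2, Ana 0, Fay 0, Ben 1 → Hira.
Borda totals: Hira 8, Ana 3, Fay 2, Ben 5 → Hira.
The two rules agree on Hira.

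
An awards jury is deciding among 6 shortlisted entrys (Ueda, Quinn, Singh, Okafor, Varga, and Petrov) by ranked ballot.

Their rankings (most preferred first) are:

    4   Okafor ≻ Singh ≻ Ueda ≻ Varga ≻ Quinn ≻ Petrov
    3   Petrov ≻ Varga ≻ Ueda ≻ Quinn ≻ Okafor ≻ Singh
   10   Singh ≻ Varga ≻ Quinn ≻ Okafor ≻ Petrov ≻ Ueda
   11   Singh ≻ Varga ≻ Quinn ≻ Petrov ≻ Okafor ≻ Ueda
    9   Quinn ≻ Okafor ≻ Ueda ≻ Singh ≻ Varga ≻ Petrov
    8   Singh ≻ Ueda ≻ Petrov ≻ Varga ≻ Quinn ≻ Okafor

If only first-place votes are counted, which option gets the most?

Singh

First-place vote totals:
  Ueda: 0
  Quinn: 9
  Singh: 29
  Okafor: 4
  Varga: 0
  Petrov: 3
Singh has the most first-place votes.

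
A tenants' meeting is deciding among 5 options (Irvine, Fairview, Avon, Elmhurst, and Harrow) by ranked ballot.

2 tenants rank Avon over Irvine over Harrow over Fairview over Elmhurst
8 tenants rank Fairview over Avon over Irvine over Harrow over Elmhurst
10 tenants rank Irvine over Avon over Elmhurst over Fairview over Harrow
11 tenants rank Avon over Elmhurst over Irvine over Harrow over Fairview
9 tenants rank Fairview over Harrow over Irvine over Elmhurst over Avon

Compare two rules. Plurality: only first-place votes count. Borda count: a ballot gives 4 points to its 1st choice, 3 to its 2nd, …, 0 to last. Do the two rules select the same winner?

No

Plurality first-place counts: Irvine 10, Fairview 17, Avon 13, Elmhurst 0, Harrow 0 → Fairview.
Borda totals: Irvine 102, Fairview 80, Avon 106, Elmhurst 62, Harrow 50 → Avon.
The two rules disagree: plurality picks Fairview, Borda picks Avon.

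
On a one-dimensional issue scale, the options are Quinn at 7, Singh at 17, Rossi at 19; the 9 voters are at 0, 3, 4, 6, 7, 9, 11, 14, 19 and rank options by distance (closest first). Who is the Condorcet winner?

Quinn

With single-peaked preferences on a line, the Condorcet winner is the candidate closest to the median voter.
The median voter (position 7) is closest to Quinn at 7.
Check: Quinn vs Singh — voters closer to Quinn: 7 of 9.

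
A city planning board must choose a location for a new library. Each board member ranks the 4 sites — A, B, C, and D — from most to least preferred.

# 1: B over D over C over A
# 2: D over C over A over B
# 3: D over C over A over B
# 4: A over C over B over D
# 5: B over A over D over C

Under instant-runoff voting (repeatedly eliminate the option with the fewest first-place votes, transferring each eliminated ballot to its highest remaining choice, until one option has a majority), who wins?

B

Round 1: B 2, D 2, A 1, C 0. C has the fewest and is eliminated.
Round 2: B 2, D 2, A 1. A has the fewest and is eliminated.
Round 3: B 3, D 2. B has a majority.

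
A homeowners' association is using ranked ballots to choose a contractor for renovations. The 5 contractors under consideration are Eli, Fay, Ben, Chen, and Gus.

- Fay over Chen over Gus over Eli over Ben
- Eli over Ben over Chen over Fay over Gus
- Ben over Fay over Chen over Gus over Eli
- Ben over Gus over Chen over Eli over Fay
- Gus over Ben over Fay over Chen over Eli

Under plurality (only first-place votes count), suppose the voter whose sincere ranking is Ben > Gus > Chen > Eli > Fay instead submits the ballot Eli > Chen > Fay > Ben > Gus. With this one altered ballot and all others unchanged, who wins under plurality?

First-place totals with the altered ballot: Eli 2, Fay 1, Ben 1, Chen 0, Gus 1.
The switch changes the winner from Ben to Eli.

Eli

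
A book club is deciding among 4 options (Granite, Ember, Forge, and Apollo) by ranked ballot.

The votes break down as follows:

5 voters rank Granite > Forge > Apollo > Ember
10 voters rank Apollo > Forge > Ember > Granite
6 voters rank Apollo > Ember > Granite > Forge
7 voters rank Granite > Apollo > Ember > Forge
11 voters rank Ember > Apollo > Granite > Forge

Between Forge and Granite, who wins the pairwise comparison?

Granite

Ballots ranking Forge above Granite: 10.
Ballots ranking Granite above Forge: 5+6+7+11 = 29.
Granite wins the head-to-head, 29–10.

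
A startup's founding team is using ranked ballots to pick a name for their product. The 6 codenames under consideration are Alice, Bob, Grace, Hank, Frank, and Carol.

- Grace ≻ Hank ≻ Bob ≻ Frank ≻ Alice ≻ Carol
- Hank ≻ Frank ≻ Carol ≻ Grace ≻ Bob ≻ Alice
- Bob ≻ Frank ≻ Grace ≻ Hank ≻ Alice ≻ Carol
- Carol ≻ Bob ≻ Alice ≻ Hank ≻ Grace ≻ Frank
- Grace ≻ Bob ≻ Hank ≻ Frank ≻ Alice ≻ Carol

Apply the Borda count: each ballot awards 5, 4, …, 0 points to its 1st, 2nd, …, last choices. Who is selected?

Borda scores:
  Alice: 1 + 0 + 1 + 3 + 1 = 6
  Bob: 3 + 1 + 5 + 4 + 4 = 17
  Grace: 5 + 2 + 3 + 1 + 5 = 16
  Hank: 4 + 5 + 2 + 2 + 3 = 16
  Frank: 2 + 4 + 4 + 0 + 2 = 12
  Carol: 0 + 3 + 0 + 5 + 0 = 8
Bob has the highest total.

Bob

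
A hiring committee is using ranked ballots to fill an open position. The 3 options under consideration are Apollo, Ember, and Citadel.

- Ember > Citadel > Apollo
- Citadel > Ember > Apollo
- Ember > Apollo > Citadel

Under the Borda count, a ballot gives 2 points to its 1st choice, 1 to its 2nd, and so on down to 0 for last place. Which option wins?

Borda scores:
  Apollo: 0 + 0 + 1 = 1
  Ember: 2 + 1 + 2 = 5
  Citadel: 1 + 2 + 0 = 3
Ember has the highest total.

Ember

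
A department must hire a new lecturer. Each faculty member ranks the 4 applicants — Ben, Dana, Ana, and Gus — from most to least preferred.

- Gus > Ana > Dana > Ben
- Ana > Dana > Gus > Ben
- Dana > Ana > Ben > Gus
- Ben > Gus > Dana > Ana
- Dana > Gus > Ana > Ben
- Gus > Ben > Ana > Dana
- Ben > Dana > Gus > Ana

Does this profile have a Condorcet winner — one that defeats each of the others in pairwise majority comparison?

Head-to-head results (7 voters total):
Ben vs Dana: Dana wins 4–3.
Ben vs Ana: Ana wins 4–3.
Ben vs Gus: Gus wins 4–3.
Dana vs Ana: Dana wins 4–3.
Dana vs Gus: Dana wins 4–3.
Ana vs Gus: Gus wins 5–2.
Dana beats each rival — Ben (4–3), Ana (4–3), Gus (4–3) — so Dana is the Condorcet winner.

Yes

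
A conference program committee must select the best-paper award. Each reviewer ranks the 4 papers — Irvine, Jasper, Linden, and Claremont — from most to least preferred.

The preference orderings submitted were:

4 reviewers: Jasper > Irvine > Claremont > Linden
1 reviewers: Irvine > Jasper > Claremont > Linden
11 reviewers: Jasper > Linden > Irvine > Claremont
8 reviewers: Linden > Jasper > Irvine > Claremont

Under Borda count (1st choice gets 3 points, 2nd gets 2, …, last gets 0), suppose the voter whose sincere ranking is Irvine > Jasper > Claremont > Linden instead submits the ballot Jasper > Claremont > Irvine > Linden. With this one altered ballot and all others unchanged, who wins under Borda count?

Jasper

Borda totals with the altered ballot: Irvine 28, Jasper 64, Linden 46, Claremont 6.
The winner is unchanged: still Jasper.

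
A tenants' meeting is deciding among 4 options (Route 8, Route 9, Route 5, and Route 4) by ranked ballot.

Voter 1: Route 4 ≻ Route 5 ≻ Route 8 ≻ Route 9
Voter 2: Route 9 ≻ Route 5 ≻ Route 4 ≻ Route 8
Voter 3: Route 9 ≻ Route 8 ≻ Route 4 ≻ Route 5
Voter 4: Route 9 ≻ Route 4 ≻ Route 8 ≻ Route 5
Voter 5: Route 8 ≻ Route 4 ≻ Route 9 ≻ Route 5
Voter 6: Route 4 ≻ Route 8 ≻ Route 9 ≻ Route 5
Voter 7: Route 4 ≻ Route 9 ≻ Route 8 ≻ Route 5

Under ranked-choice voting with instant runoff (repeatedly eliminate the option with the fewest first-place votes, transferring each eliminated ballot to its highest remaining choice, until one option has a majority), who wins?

Route 4

Round 1: Route 9 3, Route 4 3, Route 8 1, Route 5 0. Route 5 has the fewest and is eliminated.
Round 2: Route 9 3, Route 4 3, Route 8 1. Route 8 has the fewest and is eliminated.
Round 3: Route 4 4, Route 9 3. Route 4 has a majority.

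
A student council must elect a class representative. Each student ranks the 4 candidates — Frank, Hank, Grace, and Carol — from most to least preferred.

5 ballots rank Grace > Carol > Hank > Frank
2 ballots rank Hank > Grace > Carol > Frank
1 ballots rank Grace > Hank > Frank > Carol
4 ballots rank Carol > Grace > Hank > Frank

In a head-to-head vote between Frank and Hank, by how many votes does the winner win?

Ballots ranking Frank above Hank: 0.
Ballots ranking Hank above Frank: 5+2+1+4 = 12.
Hank wins 12–0, a margin of 12.

12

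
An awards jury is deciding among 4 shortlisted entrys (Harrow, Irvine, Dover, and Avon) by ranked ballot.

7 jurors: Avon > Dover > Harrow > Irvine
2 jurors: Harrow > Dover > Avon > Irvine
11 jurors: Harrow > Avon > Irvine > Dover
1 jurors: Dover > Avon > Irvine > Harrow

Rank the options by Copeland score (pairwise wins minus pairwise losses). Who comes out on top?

Pairwise results:
  Harrow vs Irvine: Harrow wins 20–1.
  Harrow vs Dover: Harrow wins 13–8.
  Harrow vs Avon: Harrow wins 13–8.
  Irvine vs Dover: Irvine wins 11–10.
  Irvine vs Avon: Avon wins 21–0.
  Dover vs Avon: Avon wins 18–3.
Copeland scores (wins − losses):
  Harrow: 3 − 0 = 3
  Irvine: 1 − 2 = -1
  Dover: 0 − 3 = -3
  Avon: 2 − 1 = 1
Harrow has the best Copeland score.

Harrow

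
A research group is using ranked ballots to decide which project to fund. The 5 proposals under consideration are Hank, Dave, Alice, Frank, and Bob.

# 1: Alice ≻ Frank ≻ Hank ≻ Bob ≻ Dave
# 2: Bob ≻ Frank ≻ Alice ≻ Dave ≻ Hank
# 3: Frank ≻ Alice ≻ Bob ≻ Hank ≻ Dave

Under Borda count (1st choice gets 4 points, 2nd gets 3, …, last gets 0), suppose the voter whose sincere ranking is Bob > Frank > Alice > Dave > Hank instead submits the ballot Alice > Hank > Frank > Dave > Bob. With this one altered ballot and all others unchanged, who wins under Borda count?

Borda totals with the altered ballot: Hank 6, Dave 1, Alice 11, Frank 9, Bob 3.
The switch changes the winner from Frank to Alice.

Alice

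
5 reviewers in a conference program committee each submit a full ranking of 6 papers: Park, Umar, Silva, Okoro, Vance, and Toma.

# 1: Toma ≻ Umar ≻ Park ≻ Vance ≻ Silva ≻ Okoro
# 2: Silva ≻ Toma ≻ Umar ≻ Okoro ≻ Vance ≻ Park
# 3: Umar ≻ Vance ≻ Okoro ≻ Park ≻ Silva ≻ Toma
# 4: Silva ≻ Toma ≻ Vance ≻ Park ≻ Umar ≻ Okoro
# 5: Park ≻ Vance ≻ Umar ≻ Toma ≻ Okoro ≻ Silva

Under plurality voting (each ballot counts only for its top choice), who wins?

Silva

First-place vote totals:
  Park: 1
  Umar: 1
  Silva: 2
  Okoro: 0
  Vance: 0
  Toma: 1
Silva has the most first-place votes.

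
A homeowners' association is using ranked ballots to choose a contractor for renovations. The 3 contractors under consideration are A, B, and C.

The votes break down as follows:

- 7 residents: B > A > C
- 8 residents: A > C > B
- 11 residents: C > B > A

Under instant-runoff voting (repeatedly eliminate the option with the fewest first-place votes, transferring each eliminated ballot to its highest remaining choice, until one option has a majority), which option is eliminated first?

B

Round 1: C 11, A 8, B 7. B has the fewest and is eliminated.
Round 2: A 15, C 11. A has a majority.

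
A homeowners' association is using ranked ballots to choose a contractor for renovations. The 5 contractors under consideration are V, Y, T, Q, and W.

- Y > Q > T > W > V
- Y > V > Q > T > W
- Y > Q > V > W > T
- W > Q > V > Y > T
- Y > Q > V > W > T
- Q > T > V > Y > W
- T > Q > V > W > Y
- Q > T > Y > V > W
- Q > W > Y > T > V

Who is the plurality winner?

First-place vote totals:
  V: 0
  Y: 4
  T: 1
  Q: 3
  W: 1
Y has the most first-place votes.

Y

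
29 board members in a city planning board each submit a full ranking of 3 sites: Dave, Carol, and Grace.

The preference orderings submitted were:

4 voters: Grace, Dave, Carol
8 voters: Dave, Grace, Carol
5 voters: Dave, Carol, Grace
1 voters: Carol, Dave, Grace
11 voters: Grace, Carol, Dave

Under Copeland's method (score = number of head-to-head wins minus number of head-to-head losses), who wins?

Grace

Pairwise results:
  Dave vs Carol: Dave wins 17–12.
  Dave vs Grace: Grace wins 15–14.
  Carol vs Grace: Grace wins 23–6.
Copeland scores (wins − losses):
  Dave: 1 − 1 = 0
  Carol: 0 − 2 = -2
  Grace: 2 − 0 = 2
Grace has the best Copeland score.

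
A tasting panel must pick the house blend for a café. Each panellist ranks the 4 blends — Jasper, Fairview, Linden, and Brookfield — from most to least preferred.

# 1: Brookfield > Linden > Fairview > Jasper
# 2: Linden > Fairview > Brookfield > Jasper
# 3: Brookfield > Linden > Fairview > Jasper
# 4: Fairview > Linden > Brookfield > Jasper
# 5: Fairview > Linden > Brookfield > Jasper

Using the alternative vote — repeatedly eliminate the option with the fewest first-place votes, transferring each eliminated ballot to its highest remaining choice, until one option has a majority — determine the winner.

Round 1: Fairview 2, Brookfield 2, Linden 1, Jasper 0. Jasper has the fewest and is eliminated.
Round 2: Fairview 2, Brookfield 2, Linden 1. Linden has the fewest and is eliminated.
Round 3: Fairview 3, Brookfield 2. Fairview has a majority.

Fairview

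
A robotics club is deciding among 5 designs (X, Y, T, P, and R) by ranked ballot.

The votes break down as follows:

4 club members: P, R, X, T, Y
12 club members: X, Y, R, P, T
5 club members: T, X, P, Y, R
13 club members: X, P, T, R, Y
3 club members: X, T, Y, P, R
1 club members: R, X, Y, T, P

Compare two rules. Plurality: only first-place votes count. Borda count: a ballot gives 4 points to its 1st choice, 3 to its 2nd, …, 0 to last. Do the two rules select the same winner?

Plurality first-place counts: X 28, Y 0, T 5, P 4, R 1 → X.
Borda totals: X 138, Y 49, T 60, P 80, R 53 → X.
The two rules agree on X.

Yes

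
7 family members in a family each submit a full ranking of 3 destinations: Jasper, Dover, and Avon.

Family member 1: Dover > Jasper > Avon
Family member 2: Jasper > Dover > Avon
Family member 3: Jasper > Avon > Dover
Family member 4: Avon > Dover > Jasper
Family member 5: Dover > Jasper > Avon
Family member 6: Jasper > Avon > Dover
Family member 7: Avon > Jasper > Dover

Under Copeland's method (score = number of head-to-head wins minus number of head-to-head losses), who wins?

Pairwise results:
  Jasper vs Dover: Jasper wins 4–3.
  Jasper vs Avon: Jasper wins 5–2.
  Dover vs Avon: Avon wins 4–3.
Copeland scores (wins − losses):
  Jasper: 2 − 0 = 2
  Dover: 0 − 2 = -2
  Avon: 1 − 1 = 0
Jasper has the best Copeland score.

Jasper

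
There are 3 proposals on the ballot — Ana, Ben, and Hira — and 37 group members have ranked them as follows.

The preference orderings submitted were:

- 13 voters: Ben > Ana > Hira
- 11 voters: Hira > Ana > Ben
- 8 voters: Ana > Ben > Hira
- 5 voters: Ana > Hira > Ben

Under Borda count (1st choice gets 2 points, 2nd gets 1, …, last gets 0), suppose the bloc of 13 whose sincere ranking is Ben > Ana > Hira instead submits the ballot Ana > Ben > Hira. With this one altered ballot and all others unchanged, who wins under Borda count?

Borda totals with the altered ballot: Ana 63, Ben 21, Hira 27.
The winner is unchanged: still Ana.

Ana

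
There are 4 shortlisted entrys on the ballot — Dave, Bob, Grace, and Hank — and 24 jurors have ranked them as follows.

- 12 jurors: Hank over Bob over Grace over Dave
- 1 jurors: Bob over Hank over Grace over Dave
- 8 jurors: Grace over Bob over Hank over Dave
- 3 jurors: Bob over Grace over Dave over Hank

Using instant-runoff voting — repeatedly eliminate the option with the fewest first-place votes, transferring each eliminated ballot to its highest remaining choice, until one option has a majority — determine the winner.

Hank

Round 1: Hank 12, Grace 8, Bob 4, Dave 0. Dave has the fewest and is eliminated.
Round 2: Hank 12, Grace 8, Bob 4. Bob has the fewest and is eliminated.
Round 3: Hank 13, Grace 11. Hank has a majority.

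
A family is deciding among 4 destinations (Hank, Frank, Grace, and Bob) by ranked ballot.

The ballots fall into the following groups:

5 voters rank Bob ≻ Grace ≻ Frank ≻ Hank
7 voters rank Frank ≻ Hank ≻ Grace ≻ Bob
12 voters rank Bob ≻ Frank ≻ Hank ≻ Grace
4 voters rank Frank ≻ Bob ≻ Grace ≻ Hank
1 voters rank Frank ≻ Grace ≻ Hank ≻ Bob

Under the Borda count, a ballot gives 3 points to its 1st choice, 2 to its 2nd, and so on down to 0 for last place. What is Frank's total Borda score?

65

Borda scores:
  Hank: 5·0 + 7·2 + 12·1 + 4·0 + 1 = 27
  Frank: 5·1 + 7·3 + 12·2 + 4·3 + 3 = 65
  Grace: 5·2 + 7·1 + 12·0 + 4·1 + 2 = 23
  Bob: 5·3 + 7·0 + 12·3 + 4·2 + 0 = 59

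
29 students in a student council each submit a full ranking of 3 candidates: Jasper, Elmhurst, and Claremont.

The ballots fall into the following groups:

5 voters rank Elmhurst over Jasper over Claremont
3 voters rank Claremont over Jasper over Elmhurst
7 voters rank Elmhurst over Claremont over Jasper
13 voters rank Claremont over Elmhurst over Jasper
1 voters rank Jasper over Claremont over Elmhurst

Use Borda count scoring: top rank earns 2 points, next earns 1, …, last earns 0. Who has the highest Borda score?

Claremont

Borda scores:
  Jasper: 5·1 + 3·1 + 7·0 + 13·0 + 2 = 10
  Elmhurst: 5·2 + 3·0 + 7·2 + 13·1 + 0 = 37
  Claremont: 5·0 + 3·2 + 7·1 + 13·2 + 1 = 40
Claremont has the highest total.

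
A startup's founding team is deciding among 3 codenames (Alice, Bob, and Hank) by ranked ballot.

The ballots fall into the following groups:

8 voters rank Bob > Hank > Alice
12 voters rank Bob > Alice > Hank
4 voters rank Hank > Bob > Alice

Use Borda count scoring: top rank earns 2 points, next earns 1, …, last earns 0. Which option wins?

Bob

Borda scores:
  Alice: 8·0 + 12·1 + 4·0 = 12
  Bob: 8·2 + 12·2 + 4·1 = 44
  Hank: 8·1 + 12·0 + 4·2 = 16
Bob has the highest total.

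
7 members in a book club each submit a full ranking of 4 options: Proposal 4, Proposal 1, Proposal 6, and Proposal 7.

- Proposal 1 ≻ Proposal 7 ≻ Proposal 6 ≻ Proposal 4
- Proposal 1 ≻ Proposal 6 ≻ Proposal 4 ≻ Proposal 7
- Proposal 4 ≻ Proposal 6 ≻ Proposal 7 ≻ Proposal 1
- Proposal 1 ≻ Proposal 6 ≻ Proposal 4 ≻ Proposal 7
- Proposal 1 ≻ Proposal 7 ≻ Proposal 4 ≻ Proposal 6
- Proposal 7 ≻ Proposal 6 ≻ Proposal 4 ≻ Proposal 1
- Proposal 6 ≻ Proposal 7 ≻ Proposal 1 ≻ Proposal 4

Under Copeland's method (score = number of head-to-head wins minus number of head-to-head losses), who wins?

Proposal 1

Pairwise results:
  Proposal 4 vs Proposal 1: Proposal 1 wins 5–2.
  Proposal 4 vs Proposal 6: Proposal 6 wins 5–2.
  Proposal 4 vs Proposal 7: Proposal 7 wins 4–3.
  Proposal 1 vs Proposal 6: Proposal 1 wins 4–3.
  Proposal 1 vs Proposal 7: Proposal 1 wins 4–3.
  Proposal 6 vs Proposal 7: Proposal 6 wins 4–3.
Copeland scores (wins − losses):
  Proposal 4: 0 − 3 = -3
  Proposal 1: 3 − 0 = 3
  Proposal 6: 2 − 1 = 1
  Proposal 7: 1 − 2 = -1
Proposal 1 has the best Copeland score.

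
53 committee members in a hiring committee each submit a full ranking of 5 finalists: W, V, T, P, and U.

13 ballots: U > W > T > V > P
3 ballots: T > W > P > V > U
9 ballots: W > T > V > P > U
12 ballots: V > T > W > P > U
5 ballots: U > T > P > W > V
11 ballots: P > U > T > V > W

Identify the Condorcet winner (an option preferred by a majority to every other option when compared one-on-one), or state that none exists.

No Condorcet winner

Head-to-head results (53 voters total):
W vs V: W wins 30–23.
W vs T: T wins 31–22.
W vs P: W wins 37–16.
W vs U: U wins 29–24.
V vs T: T wins 41–12.
V vs P: V wins 34–19.
V vs U: U wins 29–24.
T vs P: T wins 42–11.
T vs U: U wins 29–24.
P vs U: P wins 35–18.
No candidate beats all others: W beats P beats U beats W, a majority cycle.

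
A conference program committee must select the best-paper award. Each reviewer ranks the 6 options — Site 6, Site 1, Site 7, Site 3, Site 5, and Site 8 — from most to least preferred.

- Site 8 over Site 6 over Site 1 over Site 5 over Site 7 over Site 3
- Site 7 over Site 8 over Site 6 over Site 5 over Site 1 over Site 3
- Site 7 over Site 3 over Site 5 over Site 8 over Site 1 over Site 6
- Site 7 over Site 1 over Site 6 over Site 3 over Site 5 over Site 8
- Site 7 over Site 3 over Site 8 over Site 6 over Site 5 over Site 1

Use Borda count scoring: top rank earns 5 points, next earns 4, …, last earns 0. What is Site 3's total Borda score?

10

Borda scores:
  Site 6: 4 + 3 + 0 + 3 + 2 = 12
  Site 1: 3 + 1 + 1 + 4 + 0 = 9
  Site 7: 1 + 5 + 5 + 5 + 5 = 21
  Site 3: 0 + 0 + 4 + 2 + 4 = 10
  Site 5: 2 + 2 + 3 + 1 + 1 = 9
  Site 8: 5 + 4 + 2 + 0 + 3 = 14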